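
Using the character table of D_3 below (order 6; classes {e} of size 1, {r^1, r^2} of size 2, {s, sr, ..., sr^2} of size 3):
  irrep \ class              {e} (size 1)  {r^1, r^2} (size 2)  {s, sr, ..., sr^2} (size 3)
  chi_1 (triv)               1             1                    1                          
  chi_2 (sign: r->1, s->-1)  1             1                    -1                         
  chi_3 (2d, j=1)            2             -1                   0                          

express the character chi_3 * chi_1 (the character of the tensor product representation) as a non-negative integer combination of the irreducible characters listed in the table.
chi_3 tensor chi_1 = chi_3 (all other irreducibles have multiplicity 0).

Working: The character of a tensor product is the pointwise product (chi_3 * chi_1)(C) = chi_3(C) * chi_1(C):
  {e}: (2)*(1), {r^1, r^2}: (-1)*(1), {s, sr, ..., sr^2}: (0)*(1)
so (chi_3 * chi_1) takes values
  {e} -> 2, {r^1, r^2} -> -1, {s, sr, ..., sr^2} -> 0.
Now take the inner product of this character with each irreducible chi from the table, <chi_3*chi_1, chi> = (1/6) sum_C |C| (chi_3*chi_1)(C) conj(chi(C)):
  <chi_3*chi_1, chi_1> = (1/6)[1*(2)*conj(1) + 2*(-1)*conj(1) + 3*(0)*conj(1)]
      = (1/6)[(2) + (-2) + (0)] = 0/6 = 0
  <chi_3*chi_1, chi_2> = (1/6)[1*(2)*conj(1) + 2*(-1)*conj(1) + 3*(0)*conj(-1)]
      = (1/6)[(2) + (-2) + (0)] = 0/6 = 0
  <chi_3*chi_1, chi_3> = (1/6)[1*(2)*conj(2) + 2*(-1)*conj(-1) + 3*(0)*conj(0)]
      = (1/6)[(4) + (2) + (0)] = 6/6 = 1
Hence the multiplicities are chi_3: 1. Dimension check: dim(chi_3)*dim(chi_1) = 2*1 = 2 and sum (mult * dim) = 1*2 = 2.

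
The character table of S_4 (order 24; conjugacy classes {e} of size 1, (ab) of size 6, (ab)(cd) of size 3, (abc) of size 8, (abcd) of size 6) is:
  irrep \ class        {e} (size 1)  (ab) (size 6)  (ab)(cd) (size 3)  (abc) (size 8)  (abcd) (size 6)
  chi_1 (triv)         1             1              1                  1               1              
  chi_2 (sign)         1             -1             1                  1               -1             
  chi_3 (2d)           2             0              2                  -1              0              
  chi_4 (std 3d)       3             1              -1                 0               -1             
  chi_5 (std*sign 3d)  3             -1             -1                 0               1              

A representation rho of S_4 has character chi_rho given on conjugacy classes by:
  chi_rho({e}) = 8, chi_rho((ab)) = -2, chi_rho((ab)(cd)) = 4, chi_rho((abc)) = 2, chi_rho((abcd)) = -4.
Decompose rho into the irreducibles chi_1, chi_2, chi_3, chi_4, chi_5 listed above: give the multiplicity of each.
Multiplicities: chi_1: 0, chi_2: 3, chi_3: 1, chi_4: 1, chi_5: 0.

Explanation: Use <chi_rho, chi> = (1/|G|) sum_C |C| * chi_rho(C) * conj(chi(C)) with |G| = 24 for each irreducible chi in the table:
  <chi_rho, chi_1> = (1/24)[1*(8)*conj(1) + 6*(-2)*conj(1) + 3*(4)*conj(1) + 8*(2)*conj(1) + 6*(-4)*conj(1)]
      = (1/24)[(8) + (-12) + (12) + (16) + (-24)] = 0/24 = 0
  <chi_rho, chi_2> = (1/24)[1*(8)*conj(1) + 6*(-2)*conj(-1) + 3*(4)*conj(1) + 8*(2)*conj(1) + 6*(-4)*conj(-1)]
      = (1/24)[(8) + (12) + (12) + (16) + (24)] = 72/24 = 3
  <chi_rho, chi_3> = (1/24)[1*(8)*conj(2) + 6*(-2)*conj(0) + 3*(4)*conj(2) + 8*(2)*conj(-1) + 6*(-4)*conj(0)]
      = (1/24)[(16) + (0) + (24) + (-16) + (0)] = 24/24 = 1
  <chi_rho, chi_4> = (1/24)[1*(8)*conj(3) + 6*(-2)*conj(1) + 3*(4)*conj(-1) + 8*(2)*conj(0) + 6*(-4)*conj(-1)]
      = (1/24)[(24) + (-12) + (-12) + (0) + (24)] = 24/24 = 1
  <chi_rho, chi_5> = (1/24)[1*(8)*conj(3) + 6*(-2)*conj(-1) + 3*(4)*conj(-1) + 8*(2)*conj(0) + 6*(-4)*conj(1)]
      = (1/24)[(24) + (12) + (-12) + (0) + (-24)] = 0/24 = 0
Dimension check: dim(rho) = sum (mult * dim) = 0*1 + 3*1 + 1*2 + 1*3 + 0*3 = 8 = chi_rho(e) = 8.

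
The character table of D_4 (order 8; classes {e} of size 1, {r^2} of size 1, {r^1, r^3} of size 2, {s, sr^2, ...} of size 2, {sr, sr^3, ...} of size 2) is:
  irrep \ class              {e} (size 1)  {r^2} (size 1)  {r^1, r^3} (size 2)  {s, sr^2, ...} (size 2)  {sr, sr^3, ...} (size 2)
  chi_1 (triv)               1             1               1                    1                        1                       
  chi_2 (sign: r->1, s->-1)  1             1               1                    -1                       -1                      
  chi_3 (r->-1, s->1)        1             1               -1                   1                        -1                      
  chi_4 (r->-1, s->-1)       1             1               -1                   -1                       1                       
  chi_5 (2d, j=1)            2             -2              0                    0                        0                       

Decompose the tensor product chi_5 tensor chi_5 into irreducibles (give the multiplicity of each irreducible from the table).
chi_5 tensor chi_5 = chi_1 + chi_2 + chi_3 + chi_4 (all other irreducibles have multiplicity 0).

Argument: The character of a tensor product is the pointwise product (chi_5 * chi_5)(C) = chi_5(C) * chi_5(C):
  {e}: (2)*(2), {r^2}: (-2)*(-2), {r^1, r^3}: (0)*(0), {s, sr^2, ...}: (0)*(0), {sr, sr^3, ...}: (0)*(0)
so (chi_5 * chi_5) takes values
  {e} -> 4, {r^2} -> 4, {r^1, r^3} -> 0, {s, sr^2, ...} -> 0, {sr, sr^3, ...} -> 0.
Now take the inner product of this character with each irreducible chi from the table, <chi_5*chi_5, chi> = (1/8) sum_C |C| (chi_5*chi_5)(C) conj(chi(C)):
  <chi_5*chi_5, chi_1> = (1/8)[1*(4)*conj(1) + 1*(4)*conj(1) + 2*(0)*conj(1) + 2*(0)*conj(1) + 2*(0)*conj(1)]
      = (1/8)[(4) + (4) + (0) + (0) + (0)] = 8/8 = 1
  <chi_5*chi_5, chi_2> = (1/8)[1*(4)*conj(1) + 1*(4)*conj(1) + 2*(0)*conj(1) + 2*(0)*conj(-1) + 2*(0)*conj(-1)]
      = (1/8)[(4) + (4) + (0) + (0) + (0)] = 8/8 = 1
  <chi_5*chi_5, chi_3> = (1/8)[1*(4)*conj(1) + 1*(4)*conj(1) + 2*(0)*conj(-1) + 2*(0)*conj(1) + 2*(0)*conj(-1)]
      = (1/8)[(4) + (4) + (0) + (0) + (0)] = 8/8 = 1
  <chi_5*chi_5, chi_4> = (1/8)[1*(4)*conj(1) + 1*(4)*conj(1) + 2*(0)*conj(-1) + 2*(0)*conj(-1) + 2*(0)*conj(1)]
      = (1/8)[(4) + (4) + (0) + (0) + (0)] = 8/8 = 1
  <chi_5*chi_5, chi_5> = (1/8)[1*(4)*conj(2) + 1*(4)*conj(-2) + 2*(0)*conj(0) + 2*(0)*conj(0) + 2*(0)*conj(0)]
      = (1/8)[(8) + (-8) + (0) + (0) + (0)] = 0/8 = 0
Hence the multiplicities are chi_1: 1, chi_2: 1, chi_3: 1, chi_4: 1. Dimension check: dim(chi_5)*dim(chi_5) = 2*2 = 4 and sum (mult * dim) = 1*1 + 1*1 + 1*1 + 1*1 = 4.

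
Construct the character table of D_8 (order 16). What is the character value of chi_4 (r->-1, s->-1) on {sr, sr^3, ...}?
Conjugacy classes: {e} of size 1, {r^4} of size 1, {r^1, r^7} of size 2, {r^2, r^6} of size 2, {r^3, r^5} of size 2, {s, sr^2, ...} of size 4, {sr, sr^3, ...} of size 4.
Character table:
  irrep \ class              {e} (size 1)  {r^4} (size 1)  {r^1, r^7} (size 2)  {r^2, r^6} (size 2)  {r^3, r^5} (size 2)  {s, sr^2, ...} (size 4)  {sr, sr^3, ...} (size 4)
  chi_1 (triv)               1             1               1                    1                    1                    1                        1                       
  chi_2 (sign: r->1, s->-1)  1             1               1                    1                    1                    -1                       -1                      
  chi_3 (r->-1, s->1)        1             1               -1                   1                    -1                   1                        -1                      
  chi_4 (r->-1, s->-1)       1             1               -1                   1                    -1                   -1                       1                       
  chi_5 (2d, j=1)            2             -2              sqrt(2)              0                    -sqrt(2)             0                        0                       
  chi_6 (2d, j=2)            2             2               0                    -2                   0                    0                        0                       
  chi_7 (2d, j=3)            2             -2              -sqrt(2)             0                    sqrt(2)              0                        0                       

Spot check: chi_4 (r->-1, s->-1) on {sr, sr^3, ...} = 1.

Proof sketch: D_8 has order 2*8 = 16 with 7 conjugacy classes, hence 7 irreducibles. Sum of squared dims 1 + 1 + 1 + 1 + 4 + 4 + 4 = 16 = |G|. Linear characters come from the abelianisation; the 2-dimensional irreps have character r^k -> 2*cos(2*pi*j*k/8), reflections -> 0.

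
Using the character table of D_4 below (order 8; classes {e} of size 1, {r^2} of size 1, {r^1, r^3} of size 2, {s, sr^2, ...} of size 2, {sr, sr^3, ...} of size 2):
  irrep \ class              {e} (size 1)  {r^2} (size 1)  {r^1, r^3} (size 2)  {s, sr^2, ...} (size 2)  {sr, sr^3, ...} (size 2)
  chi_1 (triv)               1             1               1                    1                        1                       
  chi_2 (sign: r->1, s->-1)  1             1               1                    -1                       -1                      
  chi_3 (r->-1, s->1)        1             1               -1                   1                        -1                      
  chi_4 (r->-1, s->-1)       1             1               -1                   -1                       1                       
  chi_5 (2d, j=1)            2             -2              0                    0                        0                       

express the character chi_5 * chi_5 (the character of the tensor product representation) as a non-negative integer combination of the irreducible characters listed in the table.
chi_5 tensor chi_5 = chi_1 + chi_2 + chi_3 + chi_4 (all other irreducibles have multiplicity 0).

Derivation: The character of a tensor product is the pointwise product (chi_5 * chi_5)(C) = chi_5(C) * chi_5(C):
  {e}: (2)*(2), {r^2}: (-2)*(-2), {r^1, r^3}: (0)*(0), {s, sr^2, ...}: (0)*(0), {sr, sr^3, ...}: (0)*(0)
so (chi_5 * chi_5) takes values
  {e} -> 4, {r^2} -> 4, {r^1, r^3} -> 0, {s, sr^2, ...} -> 0, {sr, sr^3, ...} -> 0.
Now take the inner product of this character with each irreducible chi from the table, <chi_5*chi_5, chi> = (1/8) sum_C |C| (chi_5*chi_5)(C) conj(chi(C)):
  <chi_5*chi_5, chi_1> = (1/8)[1*(4)*conj(1) + 1*(4)*conj(1) + 2*(0)*conj(1) + 2*(0)*conj(1) + 2*(0)*conj(1)]
      = (1/8)[(4) + (4) + (0) + (0) + (0)] = 8/8 = 1
  <chi_5*chi_5, chi_2> = (1/8)[1*(4)*conj(1) + 1*(4)*conj(1) + 2*(0)*conj(1) + 2*(0)*conj(-1) + 2*(0)*conj(-1)]
      = (1/8)[(4) + (4) + (0) + (0) + (0)] = 8/8 = 1
  <chi_5*chi_5, chi_3> = (1/8)[1*(4)*conj(1) + 1*(4)*conj(1) + 2*(0)*conj(-1) + 2*(0)*conj(1) + 2*(0)*conj(-1)]
      = (1/8)[(4) + (4) + (0) + (0) + (0)] = 8/8 = 1
  <chi_5*chi_5, chi_4> = (1/8)[1*(4)*conj(1) + 1*(4)*conj(1) + 2*(0)*conj(-1) + 2*(0)*conj(-1) + 2*(0)*conj(1)]
      = (1/8)[(4) + (4) + (0) + (0) + (0)] = 8/8 = 1
  <chi_5*chi_5, chi_5> = (1/8)[1*(4)*conj(2) + 1*(4)*conj(-2) + 2*(0)*conj(0) + 2*(0)*conj(0) + 2*(0)*conj(0)]
      = (1/8)[(8) + (-8) + (0) + (0) + (0)] = 0/8 = 0
Hence the multiplicities are chi_1: 1, chi_2: 1, chi_3: 1, chi_4: 1. Dimension check: dim(chi_5)*dim(chi_5) = 2*2 = 4 and sum (mult * dim) = 1*1 + 1*1 + 1*1 + 1*1 = 4.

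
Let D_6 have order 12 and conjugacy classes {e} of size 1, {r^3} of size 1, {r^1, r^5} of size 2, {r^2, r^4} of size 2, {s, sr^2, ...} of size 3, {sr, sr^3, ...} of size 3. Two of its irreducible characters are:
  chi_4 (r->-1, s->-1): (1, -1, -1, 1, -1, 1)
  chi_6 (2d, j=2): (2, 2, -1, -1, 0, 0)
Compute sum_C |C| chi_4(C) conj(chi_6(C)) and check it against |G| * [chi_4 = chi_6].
Sum = 0; so <chi_4, chi_6> = 0 (distinct irreducibles are orthogonal).

Justification: Compute term by term over conjugacy classes (|C| * chi_4(C) * conj(chi_6(C))):
  1*(1)*conj(2) + 1*(-1)*conj(2) + 2*(-1)*conj(-1) + 2*(1)*conj(-1) + 3*(-1)*conj(0) + 3*(1)*conj(0)
  = (2) + (-2) + (2) + (-2) + (0) + (0)
  = 0.
Dividing by |G| = 12 gives 0/12 = 0, matching the row-orthogonality relation <chi_4, chi_6> = [chi_4 = chi_6].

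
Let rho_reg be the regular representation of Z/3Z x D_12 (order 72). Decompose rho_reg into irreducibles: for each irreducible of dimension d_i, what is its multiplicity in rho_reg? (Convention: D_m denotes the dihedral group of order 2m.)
Each irreducible V_i of dimension d_i appears with multiplicity d_i, i.e. rho_reg = (direct sum over all irreducibles V_i) d_i V_i. The irreducible dimensions for Z/3Z x D_12 are 1, 1, 1, 1, 1, 1, 1, 1, 1, 1, 1, 1, 2, 2, 2, 2, 2, 2, 2, 2, 2, 2, 2, 2, 2, 2, 2: 12 irreducibles of dimension 1, each with multiplicity 1; 15 irreducibles of dimension 2, each with multiplicity 2. Total dimension 12*1*1 + 15*2*2 = 72 = |G|.

Details: General theorem: in the regular representation of a finite group G, each irreducible appears with multiplicity equal to its dimension. Check: dim(rho_reg) = sum d_i^2 = 1 + 1 + 1 + 1 + 1 + 1 + 1 + 1 + 1 + 1 + 1 + 1 + 4 + 4 + 4 + 4 + 4 + 4 + 4 + 4 + 4 + 4 + 4 + 4 + 4 + 4 + 4 = 72 = |G|.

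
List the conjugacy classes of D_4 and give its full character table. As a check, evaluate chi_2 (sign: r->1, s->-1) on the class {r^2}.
Conjugacy classes: {e} of size 1, {r^2} of size 1, {r^1, r^3} of size 2, {s, sr^2, ...} of size 2, {sr, sr^3, ...} of size 2.
Character table:
  irrep \ class              {e} (size 1)  {r^2} (size 1)  {r^1, r^3} (size 2)  {s, sr^2, ...} (size 2)  {sr, sr^3, ...} (size 2)
  chi_1 (triv)               1             1               1                    1                        1                       
  chi_2 (sign: r->1, s->-1)  1             1               1                    -1                       -1                      
  chi_3 (r->-1, s->1)        1             1               -1                   1                        -1                      
  chi_4 (r->-1, s->-1)       1             1               -1                   -1                       1                       
  chi_5 (2d, j=1)            2             -2              0                    0                        0                       

Spot check: chi_2 (sign: r->1, s->-1) on {r^2} = 1.

Reasoning: D_4 has order 2*4 = 8 with 5 conjugacy classes, hence 5 irreducibles. Sum of squared dims 1 + 1 + 1 + 1 + 4 = 8 = |G|. Linear characters come from the abelianisation; the 2-dimensional irreps have character r^k -> 2*cos(2*pi*j*k/4), reflections -> 0.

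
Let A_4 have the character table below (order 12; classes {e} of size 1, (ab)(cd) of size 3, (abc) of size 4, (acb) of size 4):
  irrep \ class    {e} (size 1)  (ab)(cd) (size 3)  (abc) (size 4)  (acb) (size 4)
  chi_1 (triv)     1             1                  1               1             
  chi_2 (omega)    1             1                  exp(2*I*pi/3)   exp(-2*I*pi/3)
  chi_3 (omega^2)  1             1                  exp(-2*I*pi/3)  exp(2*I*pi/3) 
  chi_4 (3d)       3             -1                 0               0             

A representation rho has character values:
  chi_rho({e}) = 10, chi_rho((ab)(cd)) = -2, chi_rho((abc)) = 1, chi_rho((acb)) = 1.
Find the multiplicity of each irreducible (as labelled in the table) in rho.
Multiplicities: chi_1: 1, chi_2: 0, chi_3: 0, chi_4: 3.

Proof sketch: Use <chi_rho, chi> = (1/|G|) sum_C |C| * chi_rho(C) * conj(chi(C)) with |G| = 12 for each irreducible chi in the table:
  <chi_rho, chi_1> = (1/12)[1*(10)*conj(1) + 3*(-2)*conj(1) + 4*(1)*conj(1) + 4*(1)*conj(1)]
      = (1/12)[(10) + (-6) + (4) + (4)] = 12/12 = 1
  <chi_rho, chi_2> = (1/12)[1*(10)*conj(1) + 3*(-2)*conj(1) + 4*(1)*conj(exp(2*I*pi/3)) + 4*(1)*conj(exp(-2*I*pi/3))]
      = (1/12)[(10) + (-6) + (4*exp(-2*I*pi/3)) + (4*exp(2*I*pi/3))] = 0/12 = 0
  <chi_rho, chi_3> = (1/12)[1*(10)*conj(1) + 3*(-2)*conj(1) + 4*(1)*conj(exp(-2*I*pi/3)) + 4*(1)*conj(exp(2*I*pi/3))]
      = (1/12)[(10) + (-6) + (4*exp(2*I*pi/3)) + (4*exp(-2*I*pi/3))] = 0/12 = 0
  <chi_rho, chi_4> = (1/12)[1*(10)*conj(3) + 3*(-2)*conj(-1) + 4*(1)*conj(0) + 4*(1)*conj(0)]
      = (1/12)[(30) + (6) + (0) + (0)] = 36/12 = 3
(Exp terms are combined using exp(i*s)*conj(exp(i*t)) = exp(i*(s-t)), and sums of them are collapsed using the identity that for every m > 1 the m distinct m-th roots of unity sum to 0, e.g. 1 + exp(2*I*pi/3) + exp(-2*I*pi/3) = 0.)
Dimension check: dim(rho) = sum (mult * dim) = 1*1 + 0*1 + 0*1 + 3*3 = 10 = chi_rho(e) = 10.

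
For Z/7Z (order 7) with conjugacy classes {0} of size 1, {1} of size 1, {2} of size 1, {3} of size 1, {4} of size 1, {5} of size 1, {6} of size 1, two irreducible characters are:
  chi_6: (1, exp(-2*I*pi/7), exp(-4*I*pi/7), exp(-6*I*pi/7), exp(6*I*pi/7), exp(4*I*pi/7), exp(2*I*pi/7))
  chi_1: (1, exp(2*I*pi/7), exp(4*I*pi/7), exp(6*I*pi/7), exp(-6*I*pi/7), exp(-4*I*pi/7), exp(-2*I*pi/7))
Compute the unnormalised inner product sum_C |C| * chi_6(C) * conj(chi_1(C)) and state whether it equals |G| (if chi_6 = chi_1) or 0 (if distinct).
Sum = 0; so <chi_6, chi_1> = 0 (distinct irreducibles are orthogonal).

Proof sketch: Compute term by term over conjugacy classes (|C| * chi_6(C) * conj(chi_1(C))):
  1*(1)*conj(1) + 1*(exp(-2*I*pi/7))*conj(exp(2*I*pi/7)) + 1*(exp(-4*I*pi/7))*conj(exp(4*I*pi/7)) + 1*(exp(-6*I*pi/7))*conj(exp(6*I*pi/7)) + 1*(exp(6*I*pi/7))*conj(exp(-6*I*pi/7)) + 1*(exp(4*I*pi/7))*conj(exp(-4*I*pi/7)) + 1*(exp(2*I*pi/7))*conj(exp(-2*I*pi/7))
  = (1) + (exp(-4*I*pi/7)) + (exp(6*I*pi/7)) + (exp(2*I*pi/7)) + (exp(-2*I*pi/7)) + (exp(-6*I*pi/7)) + (exp(4*I*pi/7))
  = 0.
(Exp terms are combined using exp(i*s)*conj(exp(i*t)) = exp(i*(s-t)), and sums of them are collapsed using the identity that for every m > 1 the m distinct m-th roots of unity sum to 0, e.g. 1 + exp(2*I*pi/3) + exp(-2*I*pi/3) = 0.)
Dividing by |G| = 7 gives 0/7 = 0, matching the row-orthogonality relation <chi_6, chi_1> = [chi_6 = chi_1].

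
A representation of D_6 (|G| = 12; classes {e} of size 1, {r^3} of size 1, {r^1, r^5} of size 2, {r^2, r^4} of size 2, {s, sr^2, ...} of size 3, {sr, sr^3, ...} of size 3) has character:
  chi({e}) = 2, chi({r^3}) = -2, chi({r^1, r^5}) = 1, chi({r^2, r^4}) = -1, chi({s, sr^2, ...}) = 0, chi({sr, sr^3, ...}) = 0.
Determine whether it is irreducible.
Irreducible: <chi, chi> = 1.

Solution. <chi, chi> = (1/|G|) sum_C |C| * |chi(C)|^2 = (1/12)[1*|2|^2 + 1*|-2|^2 + 2*|1|^2 + 2*|-1|^2 + 3*|0|^2 + 3*|0|^2]
  = (1/12)[(4) + (4) + (2) + (2) + (0) + (0)] = 12/12 = 1.
A character is irreducible iff <chi, chi> = 1, so this representation is irreducible.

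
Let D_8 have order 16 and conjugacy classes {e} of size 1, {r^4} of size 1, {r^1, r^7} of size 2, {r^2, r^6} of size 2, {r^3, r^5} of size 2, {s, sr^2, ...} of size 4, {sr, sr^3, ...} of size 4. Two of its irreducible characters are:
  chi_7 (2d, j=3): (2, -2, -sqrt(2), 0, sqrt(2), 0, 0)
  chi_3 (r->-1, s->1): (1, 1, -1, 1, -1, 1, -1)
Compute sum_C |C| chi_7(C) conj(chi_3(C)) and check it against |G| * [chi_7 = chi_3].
Sum = 0; so <chi_7, chi_3> = 0 (distinct irreducibles are orthogonal).

Compute term by term over conjugacy classes (|C| * chi_7(C) * conj(chi_3(C))):
  1*(2)*conj(1) + 1*(-2)*conj(1) + 2*(-sqrt(2))*conj(-1) + 2*(0)*conj(1) + 2*(sqrt(2))*conj(-1) + 4*(0)*conj(1) + 4*(0)*conj(-1)
  = (2) + (-2) + (2*sqrt(2)) + (0) + (-2*sqrt(2)) + (0) + (0)
  = 0.
Dividing by |G| = 16 gives 0/16 = 0, matching the row-orthogonality relation <chi_7, chi_3> = [chi_7 = chi_3].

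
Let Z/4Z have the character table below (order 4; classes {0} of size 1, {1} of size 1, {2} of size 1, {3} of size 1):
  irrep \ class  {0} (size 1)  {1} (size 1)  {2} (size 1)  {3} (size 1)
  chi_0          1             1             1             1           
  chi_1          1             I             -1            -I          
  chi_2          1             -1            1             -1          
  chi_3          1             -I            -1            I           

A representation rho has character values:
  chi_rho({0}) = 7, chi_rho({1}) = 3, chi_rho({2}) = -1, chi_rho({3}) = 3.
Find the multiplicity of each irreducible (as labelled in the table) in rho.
Multiplicities: chi_0: 3, chi_1: 2, chi_2: 0, chi_3: 2.

Derivation: Use <chi_rho, chi> = (1/|G|) sum_C |C| * chi_rho(C) * conj(chi(C)) with |G| = 4 for each irreducible chi in the table:
  <chi_rho, chi_0> = (1/4)[1*(7)*conj(1) + 1*(3)*conj(1) + 1*(-1)*conj(1) + 1*(3)*conj(1)]
      = (1/4)[(7) + (3) + (-1) + (3)] = 12/4 = 3
  <chi_rho, chi_1> = (1/4)[1*(7)*conj(1) + 1*(3)*conj(I) + 1*(-1)*conj(-1) + 1*(3)*conj(-I)]
      = (1/4)[(7) + (-3*I) + (1) + (3*I)] = 8/4 = 2
  <chi_rho, chi_2> = (1/4)[1*(7)*conj(1) + 1*(3)*conj(-1) + 1*(-1)*conj(1) + 1*(3)*conj(-1)]
      = (1/4)[(7) + (-3) + (-1) + (-3)] = 0/4 = 0
  <chi_rho, chi_3> = (1/4)[1*(7)*conj(1) + 1*(3)*conj(-I) + 1*(-1)*conj(-1) + 1*(3)*conj(I)]
      = (1/4)[(7) + (3*I) + (1) + (-3*I)] = 8/4 = 2
(Exp terms are combined using exp(i*s)*conj(exp(i*t)) = exp(i*(s-t)), and sums of them are collapsed using the identity that for every m > 1 the m distinct m-th roots of unity sum to 0, e.g. 1 + exp(2*I*pi/3) + exp(-2*I*pi/3) = 0.)
Dimension check: dim(rho) = sum (mult * dim) = 3*1 + 2*1 + 0*1 + 2*1 = 7 = chi_rho(e) = 7.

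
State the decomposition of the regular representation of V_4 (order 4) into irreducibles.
Each irreducible V_i of dimension d_i appears with multiplicity d_i, i.e. rho_reg = (direct sum over all irreducibles V_i) d_i V_i. The irreducible dimensions for V_4 are 1, 1, 1, 1: 4 irreducibles of dimension 1, each with multiplicity 1. Total dimension 4*1*1 = 4 = |G|.

Working: General theorem: in the regular representation of a finite group G, each irreducible appears with multiplicity equal to its dimension. Check: dim(rho_reg) = sum d_i^2 = 1 + 1 + 1 + 1 = 4 = |G|.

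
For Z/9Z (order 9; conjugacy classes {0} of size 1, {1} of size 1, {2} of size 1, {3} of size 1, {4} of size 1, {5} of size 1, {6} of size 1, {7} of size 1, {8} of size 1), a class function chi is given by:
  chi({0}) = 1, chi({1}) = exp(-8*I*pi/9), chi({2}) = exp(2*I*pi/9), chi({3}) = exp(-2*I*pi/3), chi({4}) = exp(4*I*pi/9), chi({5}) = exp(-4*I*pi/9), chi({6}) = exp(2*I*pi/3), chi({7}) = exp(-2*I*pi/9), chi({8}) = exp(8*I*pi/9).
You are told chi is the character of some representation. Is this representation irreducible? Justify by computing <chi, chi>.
Irreducible: <chi, chi> = 1.

Details: <chi, chi> = (1/|G|) sum_C |C| * |chi(C)|^2 = (1/9)[1*|1|^2 + 1*|exp(-8*I*pi/9)|^2 + 1*|exp(2*I*pi/9)|^2 + 1*|exp(-2*I*pi/3)|^2 + 1*|exp(4*I*pi/9)|^2 + 1*|exp(-4*I*pi/9)|^2 + 1*|exp(2*I*pi/3)|^2 + 1*|exp(-2*I*pi/9)|^2 + 1*|exp(8*I*pi/9)|^2]
  = (1/9)[(1) + (1) + (1) + (1) + (1) + (1) + (1) + (1) + (1)] = 9/9 = 1.
(Exp terms are combined using exp(i*s)*conj(exp(i*t)) = exp(i*(s-t)), and sums of them are collapsed using the identity that for every m > 1 the m distinct m-th roots of unity sum to 0, e.g. 1 + exp(2*I*pi/3) + exp(-2*I*pi/3) = 0.)
A character is irreducible iff <chi, chi> = 1, so this representation is irreducible.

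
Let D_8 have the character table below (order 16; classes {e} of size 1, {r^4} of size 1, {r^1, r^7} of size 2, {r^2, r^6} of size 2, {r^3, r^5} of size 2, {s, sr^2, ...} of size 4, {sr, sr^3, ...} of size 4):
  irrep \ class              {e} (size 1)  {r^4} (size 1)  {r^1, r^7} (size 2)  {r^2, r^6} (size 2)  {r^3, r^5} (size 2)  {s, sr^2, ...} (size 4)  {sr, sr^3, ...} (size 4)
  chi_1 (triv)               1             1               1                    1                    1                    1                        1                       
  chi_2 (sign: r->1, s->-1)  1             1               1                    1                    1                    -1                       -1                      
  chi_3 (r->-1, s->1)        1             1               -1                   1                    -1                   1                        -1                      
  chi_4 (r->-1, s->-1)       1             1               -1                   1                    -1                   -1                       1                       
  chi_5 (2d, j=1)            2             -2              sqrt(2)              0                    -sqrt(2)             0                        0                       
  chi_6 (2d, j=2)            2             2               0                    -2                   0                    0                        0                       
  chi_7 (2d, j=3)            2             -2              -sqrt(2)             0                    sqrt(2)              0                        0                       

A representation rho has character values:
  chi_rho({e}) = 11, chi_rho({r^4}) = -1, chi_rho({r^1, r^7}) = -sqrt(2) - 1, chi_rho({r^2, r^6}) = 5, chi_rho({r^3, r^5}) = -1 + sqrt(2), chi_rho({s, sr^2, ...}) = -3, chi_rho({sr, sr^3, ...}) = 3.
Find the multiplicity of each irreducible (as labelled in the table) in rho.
Multiplicities: chi_1: 1, chi_2: 1, chi_3: 0, chi_4: 3, chi_5: 1, chi_6: 0, chi_7: 2.

Why: Use <chi_rho, chi> = (1/|G|) sum_C |C| * chi_rho(C) * conj(chi(C)) with |G| = 16 for each irreducible chi in the table:
  <chi_rho, chi_1> = (1/16)[1*(11)*conj(1) + 1*(-1)*conj(1) + 2*(-sqrt(2) - 1)*conj(1) + 2*(5)*conj(1) + 2*(-1 + sqrt(2))*conj(1) + 4*(-3)*conj(1) + 4*(3)*conj(1)]
      = (1/16)[(11) + (-1) + (-2*sqrt(2) - 2) + (10) + (-2 + 2*sqrt(2)) + (-12) + (12)] = 16/16 = 1
  <chi_rho, chi_2> = (1/16)[1*(11)*conj(1) + 1*(-1)*conj(1) + 2*(-sqrt(2) - 1)*conj(1) + 2*(5)*conj(1) + 2*(-1 + sqrt(2))*conj(1) + 4*(-3)*conj(-1) + 4*(3)*conj(-1)]
      = (1/16)[(11) + (-1) + (-2*sqrt(2) - 2) + (10) + (-2 + 2*sqrt(2)) + (12) + (-12)] = 16/16 = 1
  <chi_rho, chi_3> = (1/16)[1*(11)*conj(1) + 1*(-1)*conj(1) + 2*(-sqrt(2) - 1)*conj(-1) + 2*(5)*conj(1) + 2*(-1 + sqrt(2))*conj(-1) + 4*(-3)*conj(1) + 4*(3)*conj(-1)]
      = (1/16)[(11) + (-1) + (2 + 2*sqrt(2)) + (10) + (2 - 2*sqrt(2)) + (-12) + (-12)] = 0/16 = 0
  <chi_rho, chi_4> = (1/16)[1*(11)*conj(1) + 1*(-1)*conj(1) + 2*(-sqrt(2) - 1)*conj(-1) + 2*(5)*conj(1) + 2*(-1 + sqrt(2))*conj(-1) + 4*(-3)*conj(-1) + 4*(3)*conj(1)]
      = (1/16)[(11) + (-1) + (2 + 2*sqrt(2)) + (10) + (2 - 2*sqrt(2)) + (12) + (12)] = 48/16 = 3
  <chi_rho, chi_5> = (1/16)[1*(11)*conj(2) + 1*(-1)*conj(-2) + 2*(-sqrt(2) - 1)*conj(sqrt(2)) + 2*(5)*conj(0) + 2*(-1 + sqrt(2))*conj(-sqrt(2)) + 4*(-3)*conj(0) + 4*(3)*conj(0)]
      = (1/16)[(22) + (2) + (-4 - 2*sqrt(2)) + (0) + (-4 + 2*sqrt(2)) + (0) + (0)] = 16/16 = 1
  <chi_rho, chi_6> = (1/16)[1*(11)*conj(2) + 1*(-1)*conj(2) + 2*(-sqrt(2) - 1)*conj(0) + 2*(5)*conj(-2) + 2*(-1 + sqrt(2))*conj(0) + 4*(-3)*conj(0) + 4*(3)*conj(0)]
      = (1/16)[(22) + (-2) + (0) + (-20) + (0) + (0) + (0)] = 0/16 = 0
  <chi_rho, chi_7> = (1/16)[1*(11)*conj(2) + 1*(-1)*conj(-2) + 2*(-sqrt(2) - 1)*conj(-sqrt(2)) + 2*(5)*conj(0) + 2*(-1 + sqrt(2))*conj(sqrt(2)) + 4*(-3)*conj(0) + 4*(3)*conj(0)]
      = (1/16)[(22) + (2) + (2*sqrt(2) + 4) + (0) + (4 - 2*sqrt(2)) + (0) + (0)] = 32/16 = 2
Dimension check: dim(rho) = sum (mult * dim) = 1*1 + 1*1 + 0*1 + 3*1 + 1*2 + 0*2 + 2*2 = 11 = chi_rho(e) = 11.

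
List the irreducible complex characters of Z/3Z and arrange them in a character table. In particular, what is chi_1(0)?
Character table of Z/3Z (irreps indexed chi_0,...,chi_2 with chi_k(m) = zeta_3^(k*m), zeta_3 = exp(2*pi*i/3)):
  irrep \ class  {0} (size 1)  {1} (size 1)    {2} (size 1)  
  chi_0          1             1               1             
  chi_1          1             exp(2*I*pi/3)   exp(-2*I*pi/3)
  chi_2          1             exp(-2*I*pi/3)  exp(2*I*pi/3) 

Spot check: chi_1(0) = zeta_3^(1*0) = zeta_3^0 = 1.

Argument: Z/3Z is abelian, so all 3 irreducible complex representations are 1-dimensional. They are given by chi_k(m) = zeta_3^(k*m) for k = 0,...,2. Row orthogonality: sum_m chi_k(m) conj(chi_l(m)) = 3 * [k = l].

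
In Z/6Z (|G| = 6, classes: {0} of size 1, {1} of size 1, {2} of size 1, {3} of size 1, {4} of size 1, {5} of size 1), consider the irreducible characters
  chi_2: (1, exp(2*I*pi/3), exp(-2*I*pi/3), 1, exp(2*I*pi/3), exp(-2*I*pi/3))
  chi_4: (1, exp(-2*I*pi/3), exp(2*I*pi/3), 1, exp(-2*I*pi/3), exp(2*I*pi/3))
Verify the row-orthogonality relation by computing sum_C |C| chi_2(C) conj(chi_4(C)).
Sum = 0; so <chi_2, chi_4> = 0 (distinct irreducibles are orthogonal).

Compute term by term over conjugacy classes (|C| * chi_2(C) * conj(chi_4(C))):
  1*(1)*conj(1) + 1*(exp(2*I*pi/3))*conj(exp(-2*I*pi/3)) + 1*(exp(-2*I*pi/3))*conj(exp(2*I*pi/3)) + 1*(1)*conj(1) + 1*(exp(2*I*pi/3))*conj(exp(-2*I*pi/3)) + 1*(exp(-2*I*pi/3))*conj(exp(2*I*pi/3))
  = (1) + (exp(-2*I*pi/3)) + (exp(2*I*pi/3)) + (1) + (exp(-2*I*pi/3)) + (exp(2*I*pi/3))
  = 0.
(Exp terms are combined using exp(i*s)*conj(exp(i*t)) = exp(i*(s-t)), and sums of them are collapsed using the identity that for every m > 1 the m distinct m-th roots of unity sum to 0, e.g. 1 + exp(2*I*pi/3) + exp(-2*I*pi/3) = 0.)
Dividing by |G| = 6 gives 0/6 = 0, matching the row-orthogonality relation <chi_2, chi_4> = [chi_2 = chi_4].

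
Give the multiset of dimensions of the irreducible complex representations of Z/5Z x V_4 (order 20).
Dimensions: 1, 1, 1, 1, 1, 1, 1, 1, 1, 1, 1, 1, 1, 1, 1, 1, 1, 1, 1, 1

Working: There are 20 irreducibles (= number of conjugacy classes). Their dimensions d_i satisfy sum d_i^2 = |G| = 20: 1 + 1 + 1 + 1 + 1 + 1 + 1 + 1 + 1 + 1 + 1 + 1 + 1 + 1 + 1 + 1 + 1 + 1 + 1 + 1 = 20. (For the product with Z/5Z: each of the 5 1-dim characters of Z/5Z tensors with each irrep of V_4, giving 5 copies of each V_4-dimension.)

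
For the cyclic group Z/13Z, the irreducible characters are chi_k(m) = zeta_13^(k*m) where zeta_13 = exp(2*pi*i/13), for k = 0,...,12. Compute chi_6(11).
chi_6(11) = zeta_13^66 = exp(2*I*pi/13)

chi_6(11) = zeta_13^(6*11) = zeta_13^66. Since zeta_13^13 = 1, this equals zeta_13^1 = exp(2*pi*i*1/13) = exp(2*I*pi/13).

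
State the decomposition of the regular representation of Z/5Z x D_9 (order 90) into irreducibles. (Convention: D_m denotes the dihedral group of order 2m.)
Each irreducible V_i of dimension d_i appears with multiplicity d_i, i.e. rho_reg = (direct sum over all irreducibles V_i) d_i V_i. The irreducible dimensions for Z/5Z x D_9 are 1, 1, 1, 1, 1, 1, 1, 1, 1, 1, 2, 2, 2, 2, 2, 2, 2, 2, 2, 2, 2, 2, 2, 2, 2, 2, 2, 2, 2, 2: 10 irreducibles of dimension 1, each with multiplicity 1; 20 irreducibles of dimension 2, each with multiplicity 2. Total dimension 10*1*1 + 20*2*2 = 90 = |G|.

Derivation: General theorem: in the regular representation of a finite group G, each irreducible appears with multiplicity equal to its dimension. Check: dim(rho_reg) = sum d_i^2 = 1 + 1 + 1 + 1 + 1 + 1 + 1 + 1 + 1 + 1 + 4 + 4 + 4 + 4 + 4 + 4 + 4 + 4 + 4 + 4 + 4 + 4 + 4 + 4 + 4 + 4 + 4 + 4 + 4 + 4 = 90 = |G|.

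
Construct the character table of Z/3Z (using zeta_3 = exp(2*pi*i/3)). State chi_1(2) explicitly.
Character table of Z/3Z (irreps indexed chi_0,...,chi_2 with chi_k(m) = zeta_3^(k*m), zeta_3 = exp(2*pi*i/3)):
  irrep \ class  {0} (size 1)  {1} (size 1)    {2} (size 1)  
  chi_0          1             1               1             
  chi_1          1             exp(2*I*pi/3)   exp(-2*I*pi/3)
  chi_2          1             exp(-2*I*pi/3)  exp(2*I*pi/3) 

Spot check: chi_1(2) = zeta_3^(1*2) = zeta_3^2 = exp(-2*I*pi/3).

Working: Z/3Z is abelian, so all 3 irreducible complex representations are 1-dimensional. They are given by chi_k(m) = zeta_3^(k*m) for k = 0,...,2. Row orthogonality: sum_m chi_k(m) conj(chi_l(m)) = 3 * [k = l].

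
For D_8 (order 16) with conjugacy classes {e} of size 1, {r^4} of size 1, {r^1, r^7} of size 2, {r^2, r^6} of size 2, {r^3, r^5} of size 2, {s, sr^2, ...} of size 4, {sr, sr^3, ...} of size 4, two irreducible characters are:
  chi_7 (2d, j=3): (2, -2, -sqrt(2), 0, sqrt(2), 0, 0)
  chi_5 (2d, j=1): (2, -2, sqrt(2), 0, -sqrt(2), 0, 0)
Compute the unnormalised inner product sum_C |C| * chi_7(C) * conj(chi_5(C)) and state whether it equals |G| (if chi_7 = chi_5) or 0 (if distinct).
Sum = 0; so <chi_7, chi_5> = 0 (distinct irreducibles are orthogonal).

Details: Compute term by term over conjugacy classes (|C| * chi_7(C) * conj(chi_5(C))):
  1*(2)*conj(2) + 1*(-2)*conj(-2) + 2*(-sqrt(2))*conj(sqrt(2)) + 2*(0)*conj(0) + 2*(sqrt(2))*conj(-sqrt(2)) + 4*(0)*conj(0) + 4*(0)*conj(0)
  = (4) + (4) + (-4) + (0) + (-4) + (0) + (0)
  = 0.
Dividing by |G| = 16 gives 0/16 = 0, matching the row-orthogonality relation <chi_7, chi_5> = [chi_7 = chi_5].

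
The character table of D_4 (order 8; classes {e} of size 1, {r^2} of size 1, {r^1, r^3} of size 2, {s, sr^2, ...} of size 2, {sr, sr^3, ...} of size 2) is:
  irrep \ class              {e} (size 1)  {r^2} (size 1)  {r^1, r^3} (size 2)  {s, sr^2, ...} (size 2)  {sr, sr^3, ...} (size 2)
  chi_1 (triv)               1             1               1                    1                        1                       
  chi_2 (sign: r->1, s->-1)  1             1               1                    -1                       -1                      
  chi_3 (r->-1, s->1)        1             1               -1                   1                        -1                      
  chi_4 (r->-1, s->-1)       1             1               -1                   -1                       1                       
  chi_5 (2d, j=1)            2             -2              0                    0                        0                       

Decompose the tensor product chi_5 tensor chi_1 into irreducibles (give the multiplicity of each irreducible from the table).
chi_5 tensor chi_1 = chi_5 (all other irreducibles have multiplicity 0).

The character of a tensor product is the pointwise product (chi_5 * chi_1)(C) = chi_5(C) * chi_1(C):
  {e}: (2)*(1), {r^2}: (-2)*(1), {r^1, r^3}: (0)*(1), {s, sr^2, ...}: (0)*(1), {sr, sr^3, ...}: (0)*(1)
so (chi_5 * chi_1) takes values
  {e} -> 2, {r^2} -> -2, {r^1, r^3} -> 0, {s, sr^2, ...} -> 0, {sr, sr^3, ...} -> 0.
Now take the inner product of this character with each irreducible chi from the table, <chi_5*chi_1, chi> = (1/8) sum_C |C| (chi_5*chi_1)(C) conj(chi(C)):
  <chi_5*chi_1, chi_1> = (1/8)[1*(2)*conj(1) + 1*(-2)*conj(1) + 2*(0)*conj(1) + 2*(0)*conj(1) + 2*(0)*conj(1)]
      = (1/8)[(2) + (-2) + (0) + (0) + (0)] = 0/8 = 0
  <chi_5*chi_1, chi_2> = (1/8)[1*(2)*conj(1) + 1*(-2)*conj(1) + 2*(0)*conj(1) + 2*(0)*conj(-1) + 2*(0)*conj(-1)]
      = (1/8)[(2) + (-2) + (0) + (0) + (0)] = 0/8 = 0
  <chi_5*chi_1, chi_3> = (1/8)[1*(2)*conj(1) + 1*(-2)*conj(1) + 2*(0)*conj(-1) + 2*(0)*conj(1) + 2*(0)*conj(-1)]
      = (1/8)[(2) + (-2) + (0) + (0) + (0)] = 0/8 = 0
  <chi_5*chi_1, chi_4> = (1/8)[1*(2)*conj(1) + 1*(-2)*conj(1) + 2*(0)*conj(-1) + 2*(0)*conj(-1) + 2*(0)*conj(1)]
      = (1/8)[(2) + (-2) + (0) + (0) + (0)] = 0/8 = 0
  <chi_5*chi_1, chi_5> = (1/8)[1*(2)*conj(2) + 1*(-2)*conj(-2) + 2*(0)*conj(0) + 2*(0)*conj(0) + 2*(0)*conj(0)]
      = (1/8)[(4) + (4) + (0) + (0) + (0)] = 8/8 = 1
Hence the multiplicities are chi_5: 1. Dimension check: dim(chi_5)*dim(chi_1) = 2*1 = 2 and sum (mult * dim) = 1*2 = 2.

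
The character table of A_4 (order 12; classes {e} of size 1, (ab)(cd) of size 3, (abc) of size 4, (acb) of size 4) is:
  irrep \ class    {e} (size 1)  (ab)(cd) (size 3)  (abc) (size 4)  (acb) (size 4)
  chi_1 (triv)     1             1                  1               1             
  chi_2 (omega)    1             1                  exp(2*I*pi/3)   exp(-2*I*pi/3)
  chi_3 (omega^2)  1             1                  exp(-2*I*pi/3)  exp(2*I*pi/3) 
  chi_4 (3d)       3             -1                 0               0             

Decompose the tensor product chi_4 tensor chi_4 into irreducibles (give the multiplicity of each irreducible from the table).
chi_4 tensor chi_4 = chi_1 + chi_2 + chi_3 + 2*chi_4 (all other irreducibles have multiplicity 0).

Derivation: The character of a tensor product is the pointwise product (chi_4 * chi_4)(C) = chi_4(C) * chi_4(C):
  {e}: (3)*(3), (ab)(cd): (-1)*(-1), (abc): (0)*(0), (acb): (0)*(0)
so (chi_4 * chi_4) takes values
  {e} -> 9, (ab)(cd) -> 1, (abc) -> 0, (acb) -> 0.
Now take the inner product of this character with each irreducible chi from the table, <chi_4*chi_4, chi> = (1/12) sum_C |C| (chi_4*chi_4)(C) conj(chi(C)):
  <chi_4*chi_4, chi_1> = (1/12)[1*(9)*conj(1) + 3*(1)*conj(1) + 4*(0)*conj(1) + 4*(0)*conj(1)]
      = (1/12)[(9) + (3) + (0) + (0)] = 12/12 = 1
  <chi_4*chi_4, chi_2> = (1/12)[1*(9)*conj(1) + 3*(1)*conj(1) + 4*(0)*conj(exp(2*I*pi/3)) + 4*(0)*conj(exp(-2*I*pi/3))]
      = (1/12)[(9) + (3) + (0) + (0)] = 12/12 = 1
  <chi_4*chi_4, chi_3> = (1/12)[1*(9)*conj(1) + 3*(1)*conj(1) + 4*(0)*conj(exp(-2*I*pi/3)) + 4*(0)*conj(exp(2*I*pi/3))]
      = (1/12)[(9) + (3) + (0) + (0)] = 12/12 = 1
  <chi_4*chi_4, chi_4> = (1/12)[1*(9)*conj(3) + 3*(1)*conj(-1) + 4*(0)*conj(0) + 4*(0)*conj(0)]
      = (1/12)[(27) + (-3) + (0) + (0)] = 24/12 = 2
(Exp terms are combined using exp(i*s)*conj(exp(i*t)) = exp(i*(s-t)), and sums of them are collapsed using the identity that for every m > 1 the m distinct m-th roots of unity sum to 0, e.g. 1 + exp(2*I*pi/3) + exp(-2*I*pi/3) = 0.)
Hence the multiplicities are chi_1: 1, chi_2: 1, chi_3: 1, chi_4: 2. Dimension check: dim(chi_4)*dim(chi_4) = 3*3 = 9 and sum (mult * dim) = 1*1 + 1*1 + 1*1 + 2*3 = 9.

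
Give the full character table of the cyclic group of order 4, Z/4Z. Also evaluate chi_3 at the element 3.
Character table of Z/4Z (irreps indexed chi_0,...,chi_3 with chi_k(m) = zeta_4^(k*m), zeta_4 = exp(2*pi*i/4)):
  irrep \ class  {0} (size 1)  {1} (size 1)  {2} (size 1)  {3} (size 1)
  chi_0          1             1             1             1           
  chi_1          1             I             -1            -I          
  chi_2          1             -1            1             -1          
  chi_3          1             -I            -1            I           

Spot check: chi_3(3) = zeta_4^(3*3) = zeta_4^9 = I.

Reasoning: Z/4Z is abelian, so all 4 irreducible complex representations are 1-dimensional. They are given by chi_k(m) = zeta_4^(k*m) for k = 0,...,3. Row orthogonality: sum_m chi_k(m) conj(chi_l(m)) = 4 * [k = l].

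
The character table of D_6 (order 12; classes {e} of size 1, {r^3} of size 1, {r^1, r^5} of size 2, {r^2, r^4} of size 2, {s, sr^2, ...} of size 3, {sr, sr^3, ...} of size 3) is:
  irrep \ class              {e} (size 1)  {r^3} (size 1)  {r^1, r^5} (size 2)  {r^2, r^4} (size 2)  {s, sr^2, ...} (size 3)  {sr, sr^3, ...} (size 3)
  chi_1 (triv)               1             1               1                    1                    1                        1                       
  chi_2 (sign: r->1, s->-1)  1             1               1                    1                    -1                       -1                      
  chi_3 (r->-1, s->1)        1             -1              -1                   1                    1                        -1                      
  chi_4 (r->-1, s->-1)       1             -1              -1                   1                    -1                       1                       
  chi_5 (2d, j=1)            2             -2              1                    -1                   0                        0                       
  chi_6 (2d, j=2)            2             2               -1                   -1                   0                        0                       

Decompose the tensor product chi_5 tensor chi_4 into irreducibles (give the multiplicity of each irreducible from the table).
chi_5 tensor chi_4 = chi_6 (all other irreducibles have multiplicity 0).

Reasoning: The character of a tensor product is the pointwise product (chi_5 * chi_4)(C) = chi_5(C) * chi_4(C):
  {e}: (2)*(1), {r^3}: (-2)*(-1), {r^1, r^5}: (1)*(-1), {r^2, r^4}: (-1)*(1), {s, sr^2, ...}: (0)*(-1), {sr, sr^3, ...}: (0)*(1)
so (chi_5 * chi_4) takes values
  {e} -> 2, {r^3} -> 2, {r^1, r^5} -> -1, {r^2, r^4} -> -1, {s, sr^2, ...} -> 0, {sr, sr^3, ...} -> 0.
Now take the inner product of this character with each irreducible chi from the table, <chi_5*chi_4, chi> = (1/12) sum_C |C| (chi_5*chi_4)(C) conj(chi(C)):
  <chi_5*chi_4, chi_1> = (1/12)[1*(2)*conj(1) + 1*(2)*conj(1) + 2*(-1)*conj(1) + 2*(-1)*conj(1) + 3*(0)*conj(1) + 3*(0)*conj(1)]
      = (1/12)[(2) + (2) + (-2) + (-2) + (0) + (0)] = 0/12 = 0
  <chi_5*chi_4, chi_2> = (1/12)[1*(2)*conj(1) + 1*(2)*conj(1) + 2*(-1)*conj(1) + 2*(-1)*conj(1) + 3*(0)*conj(-1) + 3*(0)*conj(-1)]
      = (1/12)[(2) + (2) + (-2) + (-2) + (0) + (0)] = 0/12 = 0
  <chi_5*chi_4, chi_3> = (1/12)[1*(2)*conj(1) + 1*(2)*conj(-1) + 2*(-1)*conj(-1) + 2*(-1)*conj(1) + 3*(0)*conj(1) + 3*(0)*conj(-1)]
      = (1/12)[(2) + (-2) + (2) + (-2) + (0) + (0)] = 0/12 = 0
  <chi_5*chi_4, chi_4> = (1/12)[1*(2)*conj(1) + 1*(2)*conj(-1) + 2*(-1)*conj(-1) + 2*(-1)*conj(1) + 3*(0)*conj(-1) + 3*(0)*conj(1)]
      = (1/12)[(2) + (-2) + (2) + (-2) + (0) + (0)] = 0/12 = 0
  <chi_5*chi_4, chi_5> = (1/12)[1*(2)*conj(2) + 1*(2)*conj(-2) + 2*(-1)*conj(1) + 2*(-1)*conj(-1) + 3*(0)*conj(0) + 3*(0)*conj(0)]
      = (1/12)[(4) + (-4) + (-2) + (2) + (0) + (0)] = 0/12 = 0
  <chi_5*chi_4, chi_6> = (1/12)[1*(2)*conj(2) + 1*(2)*conj(2) + 2*(-1)*conj(-1) + 2*(-1)*conj(-1) + 3*(0)*conj(0) + 3*(0)*conj(0)]
      = (1/12)[(4) + (4) + (2) + (2) + (0) + (0)] = 12/12 = 1
Hence the multiplicities are chi_6: 1. Dimension check: dim(chi_5)*dim(chi_4) = 2*1 = 2 and sum (mult * dim) = 1*2 = 2.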